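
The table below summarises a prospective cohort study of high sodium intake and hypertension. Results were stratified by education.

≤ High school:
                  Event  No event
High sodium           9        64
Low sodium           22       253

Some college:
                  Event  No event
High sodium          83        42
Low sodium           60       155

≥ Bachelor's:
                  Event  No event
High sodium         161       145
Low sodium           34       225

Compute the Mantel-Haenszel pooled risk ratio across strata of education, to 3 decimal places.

2.959

RR_MH = Σ(aᵢ·n₀ᵢ/nᵢ) / Σ(cᵢ·n₁ᵢ/nᵢ), with n₁ᵢ = aᵢ+bᵢ (exposed), n₀ᵢ = cᵢ+dᵢ (unexposed), nᵢ = n₁ᵢ+n₀ᵢ.
Stratum 1 (≤ High school): n₁ = 73, n₀ = 275, n = 348; a·n₀/n = 9·275/348 = 7.1121; c·n₁/n = 22·73/348 = 4.6149
Stratum 2 (Some college): n₁ = 125, n₀ = 215, n = 340; a·n₀/n = 83·215/340 = 52.4853; c·n₁/n = 60·125/340 = 22.0588
Stratum 3 (≥ Bachelor's): n₁ = 306, n₀ = 259, n = 565; a·n₀/n = 161·259/565 = 73.8035; c·n₁/n = 34·306/565 = 18.4142
RR_MH = (7.1121 + 52.4853 + 73.8035) / (4.6149 + 22.0588 + 18.4142) = 133.4009 / 45.0879 = 2.95868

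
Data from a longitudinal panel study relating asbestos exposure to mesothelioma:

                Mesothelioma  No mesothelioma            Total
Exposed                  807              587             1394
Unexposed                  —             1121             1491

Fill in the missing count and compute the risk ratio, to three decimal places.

The missing cell is in the unexposed row: 1491 − 1121 = 370.
So a = 807, b = 587, c = 370, d = 1121.
RR = [a/(a+b)] / [c/(c+d)] = (807/1394) / (370/1491) = 0.57891/0.24816 = 2.33285

2.333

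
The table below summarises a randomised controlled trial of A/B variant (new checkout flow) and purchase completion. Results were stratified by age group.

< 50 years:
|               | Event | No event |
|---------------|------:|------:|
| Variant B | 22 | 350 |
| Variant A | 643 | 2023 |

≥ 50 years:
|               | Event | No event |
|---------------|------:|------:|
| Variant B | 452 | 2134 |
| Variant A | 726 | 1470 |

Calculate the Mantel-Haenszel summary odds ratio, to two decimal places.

0.39

OR_MH = Σ(aᵢdᵢ/nᵢ) / Σ(bᵢcᵢ/nᵢ), where nᵢ is the stratum total.
Stratum 1 (< 50 years): n = 3038; a·d/n = 22·2023/3038 = 14.6498; b·c/n = 350·643/3038 = 74.0783
Stratum 2 (≥ 50 years): n = 4782; a·d/n = 452·1470/4782 = 138.9460; b·c/n = 2134·726/4782 = 323.9824
OR_MH = (14.6498 + 138.9460) / (74.0783 + 323.9824) = 153.5958 / 398.0608 = 0.38586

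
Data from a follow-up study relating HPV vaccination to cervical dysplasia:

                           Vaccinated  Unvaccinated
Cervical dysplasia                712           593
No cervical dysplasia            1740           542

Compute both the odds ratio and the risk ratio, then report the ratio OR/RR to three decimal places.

Reading the table with exposure as columns: a = 712 (Vaccinated, case), b = 1740 (Vaccinated, non-case), c = 593 (Unvaccinated, case), d = 542.
OR = (712·542)/(1740·593) = 385904/1031820 = 0.37400
Risk in exposed = 712/2452 = 0.29038; risk in unexposed = 593/1135 = 0.52247; RR = 0.55578
OR/RR = 0.37400 / 0.55578 = 0.67294
The outcome is not rare, so the OR lies further from 1 than the RR.

0.673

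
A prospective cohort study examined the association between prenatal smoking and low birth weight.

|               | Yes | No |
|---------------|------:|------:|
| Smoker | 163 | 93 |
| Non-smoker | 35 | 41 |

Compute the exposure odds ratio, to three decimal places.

2.053

Cells: a = 163, b = 93, c = 35, d = 41.
OR = (a·d)/(b·c) = (163 × 41) / (93 × 35) = 6683 / 3255 = 2.05315
The odds of low birth weight are about 2.05 times as high in the smoker group.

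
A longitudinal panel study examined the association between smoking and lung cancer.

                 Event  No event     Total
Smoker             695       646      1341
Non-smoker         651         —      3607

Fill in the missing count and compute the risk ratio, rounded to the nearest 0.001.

2.872

The missing cell is in the unexposed row: 3607 − 651 = 2956.
So a = 695, b = 646, c = 651, d = 2956.
RR = [a/(a+b)] / [c/(c+d)] = (695/1341) / (651/3607) = 0.51827/0.18048 = 2.87158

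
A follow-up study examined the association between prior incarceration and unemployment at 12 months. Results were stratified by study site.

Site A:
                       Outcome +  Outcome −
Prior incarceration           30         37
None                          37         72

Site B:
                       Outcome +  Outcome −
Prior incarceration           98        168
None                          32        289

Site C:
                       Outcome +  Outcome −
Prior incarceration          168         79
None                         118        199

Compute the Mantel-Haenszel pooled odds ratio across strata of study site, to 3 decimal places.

3.580

OR_MH = Σ(aᵢdᵢ/nᵢ) / Σ(bᵢcᵢ/nᵢ), where nᵢ is the stratum total.
Stratum 1 (Site A): n = 176; a·d/n = 30·72/176 = 12.2727; b·c/n = 37·37/176 = 7.7784
Stratum 2 (Site B): n = 587; a·d/n = 98·289/587 = 48.2487; b·c/n = 168·32/587 = 9.1584
Stratum 3 (Site C): n = 564; a·d/n = 168·199/564 = 59.2766; b·c/n = 79·118/564 = 16.5284
OR_MH = (12.2727 + 48.2487 + 59.2766) / (7.7784 + 9.1584 + 16.5284) = 119.7980 / 33.4652 = 3.57978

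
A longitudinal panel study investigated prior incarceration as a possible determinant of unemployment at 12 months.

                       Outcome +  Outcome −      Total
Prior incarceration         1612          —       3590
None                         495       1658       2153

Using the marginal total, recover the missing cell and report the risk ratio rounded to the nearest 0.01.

The missing cell is in the exposed row: 3590 − 1612 = 1978.
So a = 1612, b = 1978, c = 495, d = 1658.
RR = [a/(a+b)] / [c/(c+d)] = (1612/3590) / (495/2153) = 0.44903/0.22991 = 1.95303

1.95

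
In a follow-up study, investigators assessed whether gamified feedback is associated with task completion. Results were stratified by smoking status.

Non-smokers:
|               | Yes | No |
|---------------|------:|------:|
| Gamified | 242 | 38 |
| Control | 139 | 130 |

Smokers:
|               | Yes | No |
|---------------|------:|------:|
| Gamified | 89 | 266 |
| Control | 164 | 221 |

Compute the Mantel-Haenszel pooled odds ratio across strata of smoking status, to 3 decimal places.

1.223

OR_MH = Σ(aᵢdᵢ/nᵢ) / Σ(bᵢcᵢ/nᵢ), where nᵢ is the stratum total.
Stratum 1 (Non-smokers): n = 549; a·d/n = 242·130/549 = 57.3042; b·c/n = 38·139/549 = 9.6211
Stratum 2 (Smokers): n = 740; a·d/n = 89·221/740 = 26.5797; b·c/n = 266·164/740 = 58.9514
OR_MH = (57.3042 + 26.5797) / (9.6211 + 58.9514) = 83.8839 / 68.5725 = 1.22329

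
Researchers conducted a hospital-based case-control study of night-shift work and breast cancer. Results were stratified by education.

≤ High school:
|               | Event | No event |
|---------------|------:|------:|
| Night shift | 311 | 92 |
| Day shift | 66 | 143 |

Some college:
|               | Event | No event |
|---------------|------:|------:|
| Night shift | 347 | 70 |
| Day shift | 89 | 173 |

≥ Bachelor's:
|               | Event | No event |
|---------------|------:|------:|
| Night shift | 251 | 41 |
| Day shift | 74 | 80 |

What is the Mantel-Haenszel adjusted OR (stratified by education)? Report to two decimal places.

OR_MH = Σ(aᵢdᵢ/nᵢ) / Σ(bᵢcᵢ/nᵢ), where nᵢ is the stratum total.
Stratum 1 (≤ High school): n = 612; a·d/n = 311·143/612 = 72.6683; b·c/n = 92·66/612 = 9.9216
Stratum 2 (Some college): n = 679; a·d/n = 347·173/679 = 88.4109; b·c/n = 70·89/679 = 9.1753
Stratum 3 (≥ Bachelor's): n = 446; a·d/n = 251·80/446 = 45.0224; b·c/n = 41·74/446 = 6.8027
OR_MH = (72.6683 + 88.4109 + 45.0224) / (9.9216 + 9.1753 + 6.8027) = 206.1016 / 25.8995 = 7.95774

7.96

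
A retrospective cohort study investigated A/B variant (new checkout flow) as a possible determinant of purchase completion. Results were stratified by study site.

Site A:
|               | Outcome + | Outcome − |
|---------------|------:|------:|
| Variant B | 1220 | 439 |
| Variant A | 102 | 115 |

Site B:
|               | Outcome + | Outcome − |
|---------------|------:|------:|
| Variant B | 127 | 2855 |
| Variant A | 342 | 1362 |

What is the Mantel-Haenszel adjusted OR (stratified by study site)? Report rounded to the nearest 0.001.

OR_MH = Σ(aᵢdᵢ/nᵢ) / Σ(bᵢcᵢ/nᵢ), where nᵢ is the stratum total.
Stratum 1 (Site A): n = 1876; a·d/n = 1220·115/1876 = 74.7868; b·c/n = 439·102/1876 = 23.8689
Stratum 2 (Site B): n = 4686; a·d/n = 127·1362/4686 = 36.9129; b·c/n = 2855·342/4686 = 208.3675
OR_MH = (74.7868 + 36.9129) / (23.8689 + 208.3675) = 111.6997 / 232.2363 = 0.48097

0.481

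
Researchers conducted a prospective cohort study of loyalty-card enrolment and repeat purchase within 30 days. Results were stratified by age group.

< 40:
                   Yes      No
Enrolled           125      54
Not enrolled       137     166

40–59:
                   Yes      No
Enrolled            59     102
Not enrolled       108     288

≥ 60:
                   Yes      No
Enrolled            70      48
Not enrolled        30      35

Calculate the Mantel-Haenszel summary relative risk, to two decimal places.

1.43

RR_MH = Σ(aᵢ·n₀ᵢ/nᵢ) / Σ(cᵢ·n₁ᵢ/nᵢ), with n₁ᵢ = aᵢ+bᵢ (exposed), n₀ᵢ = cᵢ+dᵢ (unexposed), nᵢ = n₁ᵢ+n₀ᵢ.
Stratum 1 (< 40): n₁ = 179, n₀ = 303, n = 482; a·n₀/n = 125·303/482 = 78.5788; c·n₁/n = 137·179/482 = 50.8776
Stratum 2 (40–59): n₁ = 161, n₀ = 396, n = 557; a·n₀/n = 59·396/557 = 41.9461; c·n₁/n = 108·161/557 = 31.2172
Stratum 3 (≥ 60): n₁ = 118, n₀ = 65, n = 183; a·n₀/n = 70·65/183 = 24.8634; c·n₁/n = 30·118/183 = 19.3443
RR_MH = (78.5788 + 41.9461 + 24.8634) / (50.8776 + 31.2172 + 19.3443) = 145.3884 / 101.4391 = 1.43326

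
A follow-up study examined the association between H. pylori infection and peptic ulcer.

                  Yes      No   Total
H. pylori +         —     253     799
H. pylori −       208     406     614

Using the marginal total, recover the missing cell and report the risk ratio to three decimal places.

2.017

The missing cell is in the exposed row: 799 − 253 = 546.
So a = 546, b = 253, c = 208, d = 406.
RR = [a/(a+b)] / [c/(c+d)] = (546/799) / (208/614) = 0.68335/0.33876 = 2.01721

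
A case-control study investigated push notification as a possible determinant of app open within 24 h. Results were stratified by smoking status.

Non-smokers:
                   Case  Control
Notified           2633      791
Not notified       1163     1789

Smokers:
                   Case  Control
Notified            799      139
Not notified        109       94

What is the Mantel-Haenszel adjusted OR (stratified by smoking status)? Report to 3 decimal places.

5.107

OR_MH = Σ(aᵢdᵢ/nᵢ) / Σ(bᵢcᵢ/nᵢ), where nᵢ is the stratum total.
Stratum 1 (Non-smokers): n = 6376; a·d/n = 2633·1789/6376 = 738.7762; b·c/n = 791·1163/6376 = 144.2806
Stratum 2 (Smokers): n = 1141; a·d/n = 799·94/1141 = 65.8247; b·c/n = 139·109/1141 = 13.2787
OR_MH = (738.7762 + 65.8247) / (144.2806 + 13.2787) = 804.6009 / 157.5593 = 5.10665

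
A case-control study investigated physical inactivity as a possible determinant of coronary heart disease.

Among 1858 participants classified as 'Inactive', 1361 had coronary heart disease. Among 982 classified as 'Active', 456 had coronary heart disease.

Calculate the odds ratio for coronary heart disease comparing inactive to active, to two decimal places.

From the description: a = 1361, b = 497, c = 456, d = 526.
OR = (a·d)/(b·c) = (1361 × 526) / (497 × 456) = 715886 / 226632 = 3.15880
The odds of coronary heart disease are about 3.16 times as high in the inactive group.

3.16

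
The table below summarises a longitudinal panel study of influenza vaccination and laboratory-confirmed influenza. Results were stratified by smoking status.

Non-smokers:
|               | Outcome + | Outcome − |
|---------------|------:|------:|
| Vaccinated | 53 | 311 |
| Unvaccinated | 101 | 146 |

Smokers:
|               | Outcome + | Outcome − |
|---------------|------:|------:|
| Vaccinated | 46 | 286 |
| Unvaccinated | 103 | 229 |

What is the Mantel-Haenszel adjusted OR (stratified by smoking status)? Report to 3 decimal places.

OR_MH = Σ(aᵢdᵢ/nᵢ) / Σ(bᵢcᵢ/nᵢ), where nᵢ is the stratum total.
Stratum 1 (Non-smokers): n = 611; a·d/n = 53·146/611 = 12.6645; b·c/n = 311·101/611 = 51.4092
Stratum 2 (Smokers): n = 664; a·d/n = 46·229/664 = 15.8645; b·c/n = 286·103/664 = 44.3645
OR_MH = (12.6645 + 15.8645) / (51.4092 + 44.3645) = 28.5289 / 95.7736 = 0.29788

0.298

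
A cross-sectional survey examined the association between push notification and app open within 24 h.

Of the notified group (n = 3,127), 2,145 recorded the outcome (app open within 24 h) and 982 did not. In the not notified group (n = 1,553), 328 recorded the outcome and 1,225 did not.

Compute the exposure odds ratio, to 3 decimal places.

From the description: a = 2145, b = 982, c = 328, d = 1225.
OR = (a·d)/(b·c) = (2145 × 1225) / (982 × 328) = 2627625 / 322096 = 8.15789
The odds of app open within 24 h are about 8.16 times as high in the notified group.

8.158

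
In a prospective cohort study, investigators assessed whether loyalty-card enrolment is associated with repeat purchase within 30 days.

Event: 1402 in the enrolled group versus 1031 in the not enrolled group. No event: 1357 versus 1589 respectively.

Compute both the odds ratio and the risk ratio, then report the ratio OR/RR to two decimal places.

1.23

From the description: a = 1402, b = 1357, c = 1031, d = 1589.
OR = (1402·1589)/(1357·1031) = 2227778/1399067 = 1.59233
Risk in exposed = 1402/2759 = 0.50816; risk in unexposed = 1031/2620 = 0.39351; RR = 1.29134
OR/RR = 1.59233 / 1.29134 = 1.23309
The outcome is not rare, so the OR lies further from 1 than the RR.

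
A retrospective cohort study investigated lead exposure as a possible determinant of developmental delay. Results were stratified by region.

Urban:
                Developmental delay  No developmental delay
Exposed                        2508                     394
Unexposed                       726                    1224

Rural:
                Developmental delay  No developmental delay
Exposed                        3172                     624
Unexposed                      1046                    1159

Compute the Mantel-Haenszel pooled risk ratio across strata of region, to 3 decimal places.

RR_MH = Σ(aᵢ·n₀ᵢ/nᵢ) / Σ(cᵢ·n₁ᵢ/nᵢ), with n₁ᵢ = aᵢ+bᵢ (exposed), n₀ᵢ = cᵢ+dᵢ (unexposed), nᵢ = n₁ᵢ+n₀ᵢ.
Stratum 1 (Urban): n₁ = 2902, n₀ = 1950, n = 4852; a·n₀/n = 2508·1950/4852 = 1007.9555; c·n₁/n = 726·2902/4852 = 434.2234
Stratum 2 (Rural): n₁ = 3796, n₀ = 2205, n = 6001; a·n₀/n = 3172·2205/6001 = 1165.5157; c·n₁/n = 1046·3796/6001 = 661.6591
RR_MH = (1007.9555 + 1165.5157) / (434.2234 + 661.6591) = 2173.4712 / 1095.8825 = 1.98331

1.983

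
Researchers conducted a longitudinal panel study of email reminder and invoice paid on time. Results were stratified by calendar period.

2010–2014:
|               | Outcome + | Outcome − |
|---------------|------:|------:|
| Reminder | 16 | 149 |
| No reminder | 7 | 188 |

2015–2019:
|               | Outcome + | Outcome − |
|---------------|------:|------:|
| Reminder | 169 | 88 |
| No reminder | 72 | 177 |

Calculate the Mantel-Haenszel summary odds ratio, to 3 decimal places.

4.376

OR_MH = Σ(aᵢdᵢ/nᵢ) / Σ(bᵢcᵢ/nᵢ), where nᵢ is the stratum total.
Stratum 1 (2010–2014): n = 360; a·d/n = 16·188/360 = 8.3556; b·c/n = 149·7/360 = 2.8972
Stratum 2 (2015–2019): n = 506; a·d/n = 169·177/506 = 59.1166; b·c/n = 88·72/506 = 12.5217
OR_MH = (8.3556 + 59.1166) / (2.8972 + 12.5217) = 67.4722 / 15.4190 = 4.37592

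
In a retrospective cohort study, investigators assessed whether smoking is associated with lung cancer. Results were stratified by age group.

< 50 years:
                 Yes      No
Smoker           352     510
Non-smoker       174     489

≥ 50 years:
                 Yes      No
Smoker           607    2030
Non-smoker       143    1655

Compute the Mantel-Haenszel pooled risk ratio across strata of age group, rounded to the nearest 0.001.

2.176

RR_MH = Σ(aᵢ·n₀ᵢ/nᵢ) / Σ(cᵢ·n₁ᵢ/nᵢ), with n₁ᵢ = aᵢ+bᵢ (exposed), n₀ᵢ = cᵢ+dᵢ (unexposed), nᵢ = n₁ᵢ+n₀ᵢ.
Stratum 1 (< 50 years): n₁ = 862, n₀ = 663, n = 1525; a·n₀/n = 352·663/1525 = 153.0334; c·n₁/n = 174·862/1525 = 98.3528
Stratum 2 (≥ 50 years): n₁ = 2637, n₀ = 1798, n = 4435; a·n₀/n = 607·1798/4435 = 246.0848; c·n₁/n = 143·2637/4435 = 85.0262
RR_MH = (153.0334 + 246.0848) / (98.3528 + 85.0262) = 399.1182 / 183.3789 = 2.17647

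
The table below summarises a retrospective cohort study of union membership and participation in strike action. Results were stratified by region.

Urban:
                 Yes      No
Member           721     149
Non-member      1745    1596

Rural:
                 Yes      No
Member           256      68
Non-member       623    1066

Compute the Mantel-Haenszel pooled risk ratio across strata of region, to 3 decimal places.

RR_MH = Σ(aᵢ·n₀ᵢ/nᵢ) / Σ(cᵢ·n₁ᵢ/nᵢ), with n₁ᵢ = aᵢ+bᵢ (exposed), n₀ᵢ = cᵢ+dᵢ (unexposed), nᵢ = n₁ᵢ+n₀ᵢ.
Stratum 1 (Urban): n₁ = 870, n₀ = 3341, n = 4211; a·n₀/n = 721·3341/4211 = 572.0401; c·n₁/n = 1745·870/4211 = 360.5201
Stratum 2 (Rural): n₁ = 324, n₀ = 1689, n = 2013; a·n₀/n = 256·1689/2013 = 214.7958; c·n₁/n = 623·324/2013 = 100.2742
RR_MH = (572.0401 + 214.7958) / (360.5201 + 100.2742) = 786.8360 / 460.7943 = 1.70756

1.708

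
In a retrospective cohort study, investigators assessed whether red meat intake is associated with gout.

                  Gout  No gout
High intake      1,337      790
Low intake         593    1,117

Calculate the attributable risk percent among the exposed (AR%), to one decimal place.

Cells: a = 1337, b = 790, c = 593, d = 1117.
Risk in exposed = 1337/2127 = 0.62858; risk in unexposed = 593/1710 = 0.34678.
RR = 0.62858/0.34678 = 1.81261
AR% = (RR − 1)/RR × 100 = (1.81261 − 1)/1.81261 × 100 = 44.8311%

44.8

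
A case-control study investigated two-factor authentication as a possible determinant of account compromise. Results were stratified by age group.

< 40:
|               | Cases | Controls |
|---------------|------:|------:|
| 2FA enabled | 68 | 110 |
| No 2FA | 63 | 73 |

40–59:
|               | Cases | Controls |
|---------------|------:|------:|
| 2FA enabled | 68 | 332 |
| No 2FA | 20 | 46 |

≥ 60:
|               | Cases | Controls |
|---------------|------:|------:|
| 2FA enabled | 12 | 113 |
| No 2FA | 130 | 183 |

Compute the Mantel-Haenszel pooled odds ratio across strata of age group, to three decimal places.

0.394

OR_MH = Σ(aᵢdᵢ/nᵢ) / Σ(bᵢcᵢ/nᵢ), where nᵢ is the stratum total.
Stratum 1 (< 40): n = 314; a·d/n = 68·73/314 = 15.8089; b·c/n = 110·63/314 = 22.0701
Stratum 2 (40–59): n = 466; a·d/n = 68·46/466 = 6.7124; b·c/n = 332·20/466 = 14.2489
Stratum 3 (≥ 60): n = 438; a·d/n = 12·183/438 = 5.0137; b·c/n = 113·130/438 = 33.5388
OR_MH = (15.8089 + 6.7124 + 5.0137) / (22.0701 + 14.2489 + 33.5388) = 27.5351 / 69.8578 = 0.39416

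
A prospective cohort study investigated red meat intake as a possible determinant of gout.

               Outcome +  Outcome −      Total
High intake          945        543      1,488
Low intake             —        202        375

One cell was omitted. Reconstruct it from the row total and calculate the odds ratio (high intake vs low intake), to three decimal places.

2.032

The missing cell is in the unexposed row: 375 − 202 = 173.
So a = 945, b = 543, c = 173, d = 202.
OR = (a·d)/(b·c) = (945 × 202) / (543 × 173) = 190890 / 93939 = 2.03206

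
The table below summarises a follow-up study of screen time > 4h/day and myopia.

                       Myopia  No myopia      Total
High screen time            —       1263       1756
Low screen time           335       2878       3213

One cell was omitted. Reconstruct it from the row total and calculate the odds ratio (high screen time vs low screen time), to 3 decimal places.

3.353

The missing cell is in the exposed row: 1756 − 1263 = 493.
So a = 493, b = 1263, c = 335, d = 2878.
OR = (a·d)/(b·c) = (493 × 2878) / (1263 × 335) = 1418854 / 423105 = 3.35343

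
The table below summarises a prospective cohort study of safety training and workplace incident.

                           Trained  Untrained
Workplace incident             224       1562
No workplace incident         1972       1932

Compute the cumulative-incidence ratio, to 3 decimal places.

Reading the table with exposure as columns: a = 224 (Trained, case), b = 1972 (Trained, non-case), c = 1562 (Untrained, case), d = 1932.
Risk in exposed = 224/2196 = 0.10200; risk in unexposed = 1562/3494 = 0.44705.
RR = 0.10200 / 0.44705 = 0.22817
The risk is 77% lower among the exposed than among the unexposed.

0.228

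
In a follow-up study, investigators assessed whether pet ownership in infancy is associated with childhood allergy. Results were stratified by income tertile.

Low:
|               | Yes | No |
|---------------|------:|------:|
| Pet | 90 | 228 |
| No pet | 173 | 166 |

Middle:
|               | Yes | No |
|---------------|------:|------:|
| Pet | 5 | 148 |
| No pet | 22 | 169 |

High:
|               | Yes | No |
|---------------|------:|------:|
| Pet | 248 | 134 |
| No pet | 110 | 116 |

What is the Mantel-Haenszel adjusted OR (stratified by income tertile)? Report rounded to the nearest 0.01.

OR_MH = Σ(aᵢdᵢ/nᵢ) / Σ(bᵢcᵢ/nᵢ), where nᵢ is the stratum total.
Stratum 1 (Low): n = 657; a·d/n = 90·166/657 = 22.7397; b·c/n = 228·173/657 = 60.0365
Stratum 2 (Middle): n = 344; a·d/n = 5·169/344 = 2.4564; b·c/n = 148·22/344 = 9.4651
Stratum 3 (High): n = 608; a·d/n = 248·116/608 = 47.3158; b·c/n = 134·110/608 = 24.2434
OR_MH = (22.7397 + 2.4564 + 47.3158) / (60.0365 + 9.4651 + 24.2434) = 72.5119 / 93.7451 = 0.77350

0.77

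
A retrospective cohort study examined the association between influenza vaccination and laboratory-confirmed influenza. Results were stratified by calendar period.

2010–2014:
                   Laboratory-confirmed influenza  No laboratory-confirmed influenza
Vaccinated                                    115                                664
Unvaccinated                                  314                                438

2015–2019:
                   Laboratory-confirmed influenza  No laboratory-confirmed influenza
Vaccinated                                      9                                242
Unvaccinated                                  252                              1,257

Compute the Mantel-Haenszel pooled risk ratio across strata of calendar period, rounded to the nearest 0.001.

RR_MH = Σ(aᵢ·n₀ᵢ/nᵢ) / Σ(cᵢ·n₁ᵢ/nᵢ), with n₁ᵢ = aᵢ+bᵢ (exposed), n₀ᵢ = cᵢ+dᵢ (unexposed), nᵢ = n₁ᵢ+n₀ᵢ.
Stratum 1 (2010–2014): n₁ = 779, n₀ = 752, n = 1531; a·n₀/n = 115·752/1531 = 56.4860; c·n₁/n = 314·779/1531 = 159.7688
Stratum 2 (2015–2019): n₁ = 251, n₀ = 1509, n = 1760; a·n₀/n = 9·1509/1760 = 7.7165; c·n₁/n = 252·251/1760 = 35.9386
RR_MH = (56.4860 + 7.7165) / (159.7688 + 35.9386) = 64.2024 / 195.7074 = 0.32805

0.328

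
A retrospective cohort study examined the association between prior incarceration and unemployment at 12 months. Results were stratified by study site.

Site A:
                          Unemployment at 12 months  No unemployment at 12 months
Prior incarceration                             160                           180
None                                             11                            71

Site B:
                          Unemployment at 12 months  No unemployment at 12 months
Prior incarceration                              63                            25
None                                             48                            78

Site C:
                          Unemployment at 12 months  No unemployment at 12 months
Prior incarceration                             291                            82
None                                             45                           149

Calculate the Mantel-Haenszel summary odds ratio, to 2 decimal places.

7.52

OR_MH = Σ(aᵢdᵢ/nᵢ) / Σ(bᵢcᵢ/nᵢ), where nᵢ is the stratum total.
Stratum 1 (Site A): n = 422; a·d/n = 160·71/422 = 26.9194; b·c/n = 180·11/422 = 4.6919
Stratum 2 (Site B): n = 214; a·d/n = 63·78/214 = 22.9626; b·c/n = 25·48/214 = 5.6075
Stratum 3 (Site C): n = 567; a·d/n = 291·149/567 = 76.4709; b·c/n = 82·45/567 = 6.5079
OR_MH = (26.9194 + 22.9626 + 76.4709) / (4.6919 + 5.6075 + 6.5079) = 126.3529 / 16.8074 = 7.51772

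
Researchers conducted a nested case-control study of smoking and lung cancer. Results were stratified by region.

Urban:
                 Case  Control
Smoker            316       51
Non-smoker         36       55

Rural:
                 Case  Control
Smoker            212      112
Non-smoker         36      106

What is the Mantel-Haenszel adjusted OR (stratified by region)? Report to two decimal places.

OR_MH = Σ(aᵢdᵢ/nᵢ) / Σ(bᵢcᵢ/nᵢ), where nᵢ is the stratum total.
Stratum 1 (Urban): n = 458; a·d/n = 316·55/458 = 37.9476; b·c/n = 51·36/458 = 4.0087
Stratum 2 (Rural): n = 466; a·d/n = 212·106/466 = 48.2232; b·c/n = 112·36/466 = 8.6524
OR_MH = (37.9476 + 48.2232) / (4.0087 + 8.6524) = 86.1708 / 12.6611 = 6.80595

6.81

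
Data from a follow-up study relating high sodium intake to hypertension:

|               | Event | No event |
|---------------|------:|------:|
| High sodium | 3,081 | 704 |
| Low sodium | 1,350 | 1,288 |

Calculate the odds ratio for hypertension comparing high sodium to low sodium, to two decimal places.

Cells: a = 3081, b = 704, c = 1350, d = 1288.
OR = (a·d)/(b·c) = (3081 × 1288) / (704 × 1350) = 3968328 / 950400 = 4.17543
The odds of hypertension are about 4.18 times as high in the high sodium group.

4.18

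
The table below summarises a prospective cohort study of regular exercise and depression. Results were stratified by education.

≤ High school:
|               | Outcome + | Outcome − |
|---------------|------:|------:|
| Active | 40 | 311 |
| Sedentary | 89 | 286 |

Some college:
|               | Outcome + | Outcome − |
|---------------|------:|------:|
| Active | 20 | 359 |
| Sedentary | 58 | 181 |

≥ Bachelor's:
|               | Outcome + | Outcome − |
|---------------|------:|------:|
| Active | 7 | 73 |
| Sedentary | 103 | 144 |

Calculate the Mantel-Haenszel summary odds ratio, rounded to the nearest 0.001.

0.260

OR_MH = Σ(aᵢdᵢ/nᵢ) / Σ(bᵢcᵢ/nᵢ), where nᵢ is the stratum total.
Stratum 1 (≤ High school): n = 726; a·d/n = 40·286/726 = 15.7576; b·c/n = 311·89/726 = 38.1253
Stratum 2 (Some college): n = 618; a·d/n = 20·181/618 = 5.8576; b·c/n = 359·58/618 = 33.6926
Stratum 3 (≥ Bachelor's): n = 327; a·d/n = 7·144/327 = 3.0826; b·c/n = 73·103/327 = 22.9939
OR_MH = (15.7576 + 5.8576 + 3.0826) / (38.1253 + 33.6926 + 22.9939) = 24.6977 / 94.8118 = 0.26049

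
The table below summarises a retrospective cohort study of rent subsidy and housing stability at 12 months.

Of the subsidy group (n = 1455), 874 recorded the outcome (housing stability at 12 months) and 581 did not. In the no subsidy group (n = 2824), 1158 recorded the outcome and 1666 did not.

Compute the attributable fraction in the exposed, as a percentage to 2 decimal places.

From the description: a = 874, b = 581, c = 1158, d = 1666.
Risk in exposed = 874/1455 = 0.60069; risk in unexposed = 1158/2824 = 0.41006.
RR = 0.60069/0.41006 = 1.46489
AR% = (RR − 1)/RR × 100 = (1.46489 − 1)/1.46489 × 100 = 31.7354%

31.74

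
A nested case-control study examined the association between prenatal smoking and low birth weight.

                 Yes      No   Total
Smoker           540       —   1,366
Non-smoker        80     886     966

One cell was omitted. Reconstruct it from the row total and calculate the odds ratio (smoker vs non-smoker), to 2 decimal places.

The missing cell is in the exposed row: 1366 − 540 = 826.
So a = 540, b = 826, c = 80, d = 886.
OR = (a·d)/(b·c) = (540 × 886) / (826 × 80) = 478440 / 66080 = 7.24031

7.24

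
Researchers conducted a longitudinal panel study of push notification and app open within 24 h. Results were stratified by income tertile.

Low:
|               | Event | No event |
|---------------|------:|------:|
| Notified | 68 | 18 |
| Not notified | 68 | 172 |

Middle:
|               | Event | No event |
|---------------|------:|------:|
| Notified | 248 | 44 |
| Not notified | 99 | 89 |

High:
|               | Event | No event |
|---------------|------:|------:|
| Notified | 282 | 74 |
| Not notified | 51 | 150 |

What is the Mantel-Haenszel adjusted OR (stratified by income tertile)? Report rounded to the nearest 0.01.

8.05

OR_MH = Σ(aᵢdᵢ/nᵢ) / Σ(bᵢcᵢ/nᵢ), where nᵢ is the stratum total.
Stratum 1 (Low): n = 326; a·d/n = 68·172/326 = 35.8773; b·c/n = 18·68/326 = 3.7546
Stratum 2 (Middle): n = 480; a·d/n = 248·89/480 = 45.9833; b·c/n = 44·99/480 = 9.0750
Stratum 3 (High): n = 557; a·d/n = 282·150/557 = 75.9425; b·c/n = 74·51/557 = 6.7756
OR_MH = (35.8773 + 45.9833 + 75.9425) / (3.7546 + 9.0750 + 6.7756) = 157.8032 / 19.6052 = 8.04905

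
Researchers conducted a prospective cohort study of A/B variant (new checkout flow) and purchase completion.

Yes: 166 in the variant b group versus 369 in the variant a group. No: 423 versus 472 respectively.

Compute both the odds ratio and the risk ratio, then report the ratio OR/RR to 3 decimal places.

0.781

From the description: a = 166, b = 423, c = 369, d = 472.
OR = (166·472)/(423·369) = 78352/156087 = 0.50198
Risk in exposed = 166/589 = 0.28183; risk in unexposed = 369/841 = 0.43876; RR = 0.64234
OR/RR = 0.50198 / 0.64234 = 0.78149
The outcome is not rare, so the OR lies further from 1 than the RR.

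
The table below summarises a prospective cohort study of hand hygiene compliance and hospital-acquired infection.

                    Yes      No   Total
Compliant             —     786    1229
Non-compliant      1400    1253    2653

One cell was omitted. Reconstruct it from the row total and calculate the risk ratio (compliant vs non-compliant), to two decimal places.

The missing cell is in the exposed row: 1229 − 786 = 443.
So a = 443, b = 786, c = 1400, d = 1253.
RR = [a/(a+b)] / [c/(c+d)] = (443/1229) / (1400/2653) = 0.36046/0.52770 = 0.68306

0.68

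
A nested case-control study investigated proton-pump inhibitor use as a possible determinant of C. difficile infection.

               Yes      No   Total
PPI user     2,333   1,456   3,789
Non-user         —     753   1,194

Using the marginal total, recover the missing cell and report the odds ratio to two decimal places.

2.74

The missing cell is in the unexposed row: 1194 − 753 = 441.
So a = 2333, b = 1456, c = 441, d = 753.
OR = (a·d)/(b·c) = (2333 × 753) / (1456 × 441) = 1756749 / 642096 = 2.73596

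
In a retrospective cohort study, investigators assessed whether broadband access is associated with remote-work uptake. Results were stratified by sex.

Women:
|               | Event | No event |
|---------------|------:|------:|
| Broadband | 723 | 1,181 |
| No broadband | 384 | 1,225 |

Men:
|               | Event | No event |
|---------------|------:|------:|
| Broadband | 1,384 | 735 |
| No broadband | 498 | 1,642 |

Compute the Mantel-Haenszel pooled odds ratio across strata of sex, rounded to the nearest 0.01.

3.65

OR_MH = Σ(aᵢdᵢ/nᵢ) / Σ(bᵢcᵢ/nᵢ), where nᵢ is the stratum total.
Stratum 1 (Women): n = 3513; a·d/n = 723·1225/3513 = 252.1136; b·c/n = 1181·384/3513 = 129.0931
Stratum 2 (Men): n = 4259; a·d/n = 1384·1642/4259 = 533.5825; b·c/n = 735·498/4259 = 85.9427
OR_MH = (252.1136 + 533.5825) / (129.0931 + 85.9427) = 785.6961 / 215.0358 = 3.65379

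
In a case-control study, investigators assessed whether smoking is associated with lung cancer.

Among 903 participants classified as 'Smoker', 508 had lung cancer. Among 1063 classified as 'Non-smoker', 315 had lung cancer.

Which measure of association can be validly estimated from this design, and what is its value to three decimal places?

From the description: a = 508, b = 395, c = 315, d = 748.
This is a case-control study: participants were sampled on outcome status, so risks in the source population cannot be estimated directly — relative risk is not valid here. The odds ratio is the appropriate measure.
OR = (a·d)/(b·c) = (508 × 748) / (395 × 315) = 379984 / 124425 = 3.05392

3.054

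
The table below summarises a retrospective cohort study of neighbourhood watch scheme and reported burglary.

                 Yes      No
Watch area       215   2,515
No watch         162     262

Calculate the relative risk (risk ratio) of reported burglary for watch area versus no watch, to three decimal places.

0.206

Cells: a = 215, b = 2515, c = 162, d = 262.
Risk in exposed = 215/2730 = 0.07875; risk in unexposed = 162/424 = 0.38208.
RR = 0.07875 / 0.38208 = 0.20612
The risk is 79% lower among the exposed than among the unexposed.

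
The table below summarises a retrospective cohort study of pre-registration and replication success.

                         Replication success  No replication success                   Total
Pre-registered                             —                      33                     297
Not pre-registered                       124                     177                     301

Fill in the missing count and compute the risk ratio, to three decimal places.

The missing cell is in the exposed row: 297 − 33 = 264.
So a = 264, b = 33, c = 124, d = 177.
RR = [a/(a+b)] / [c/(c+d)] = (264/297) / (124/301) = 0.88889/0.41196 = 2.15771

2.158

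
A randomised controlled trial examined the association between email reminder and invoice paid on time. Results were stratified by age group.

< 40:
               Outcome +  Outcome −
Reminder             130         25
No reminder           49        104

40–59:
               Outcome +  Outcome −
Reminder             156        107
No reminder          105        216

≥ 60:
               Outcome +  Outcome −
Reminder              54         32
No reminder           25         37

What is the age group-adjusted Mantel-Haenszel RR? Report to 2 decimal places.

2.00

RR_MH = Σ(aᵢ·n₀ᵢ/nᵢ) / Σ(cᵢ·n₁ᵢ/nᵢ), with n₁ᵢ = aᵢ+bᵢ (exposed), n₀ᵢ = cᵢ+dᵢ (unexposed), nᵢ = n₁ᵢ+n₀ᵢ.
Stratum 1 (< 40): n₁ = 155, n₀ = 153, n = 308; a·n₀/n = 130·153/308 = 64.5779; c·n₁/n = 49·155/308 = 24.6591
Stratum 2 (40–59): n₁ = 263, n₀ = 321, n = 584; a·n₀/n = 156·321/584 = 85.7466; c·n₁/n = 105·263/584 = 47.2860
Stratum 3 (≥ 60): n₁ = 86, n₀ = 62, n = 148; a·n₀/n = 54·62/148 = 22.6216; c·n₁/n = 25·86/148 = 14.5270
RR_MH = (64.5779 + 85.7466 + 22.6216) / (24.6591 + 47.2860 + 14.5270) = 172.9461 / 86.4721 = 2.00002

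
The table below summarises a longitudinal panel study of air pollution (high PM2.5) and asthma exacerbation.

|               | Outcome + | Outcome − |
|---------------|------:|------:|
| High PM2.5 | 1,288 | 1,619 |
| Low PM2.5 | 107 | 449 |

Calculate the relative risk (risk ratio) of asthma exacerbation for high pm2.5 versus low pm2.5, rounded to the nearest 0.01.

Cells: a = 1288, b = 1619, c = 107, d = 449.
Risk in exposed = 1288/2907 = 0.44307; risk in unexposed = 107/556 = 0.19245.
RR = 0.44307 / 0.19245 = 2.30230
The risk among the exposed is 2.30 times that among the unexposed.

2.30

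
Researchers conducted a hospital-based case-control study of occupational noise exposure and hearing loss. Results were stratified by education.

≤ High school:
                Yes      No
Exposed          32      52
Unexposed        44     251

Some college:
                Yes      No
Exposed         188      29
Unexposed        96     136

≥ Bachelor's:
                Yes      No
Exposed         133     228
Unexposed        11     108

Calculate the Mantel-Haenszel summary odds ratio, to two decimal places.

OR_MH = Σ(aᵢdᵢ/nᵢ) / Σ(bᵢcᵢ/nᵢ), where nᵢ is the stratum total.
Stratum 1 (≤ High school): n = 379; a·d/n = 32·251/379 = 21.1926; b·c/n = 52·44/379 = 6.0369
Stratum 2 (Some college): n = 449; a·d/n = 188·136/449 = 56.9443; b·c/n = 29·96/449 = 6.2004
Stratum 3 (≥ Bachelor's): n = 480; a·d/n = 133·108/480 = 29.9250; b·c/n = 228·11/480 = 5.2250
OR_MH = (21.1926 + 56.9443 + 29.9250) / (6.0369 + 6.2004 + 5.2250) = 108.0619 / 17.4624 = 6.18827

6.19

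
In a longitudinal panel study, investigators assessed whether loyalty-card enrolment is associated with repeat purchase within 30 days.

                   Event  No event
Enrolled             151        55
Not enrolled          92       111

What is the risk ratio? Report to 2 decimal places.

1.62

Cells: a = 151, b = 55, c = 92, d = 111.
Risk in exposed = 151/206 = 0.73301; risk in unexposed = 92/203 = 0.45320.
RR = 0.73301 / 0.45320 = 1.61740
The risk among the exposed is 1.62 times that among the unexposed.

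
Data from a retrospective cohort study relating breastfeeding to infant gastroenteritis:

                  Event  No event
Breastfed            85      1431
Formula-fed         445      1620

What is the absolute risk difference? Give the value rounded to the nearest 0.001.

Cells: a = 85, b = 1431, c = 445, d = 1620.
Risk in exposed = 85/1516 = 0.056069; risk in unexposed = 445/2065 = 0.215496.
Risk difference = 0.056069 − 0.215496 = -0.159428

-0.159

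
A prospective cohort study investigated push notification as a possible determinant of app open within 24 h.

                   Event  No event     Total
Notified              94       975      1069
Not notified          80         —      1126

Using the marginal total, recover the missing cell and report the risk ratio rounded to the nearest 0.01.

The missing cell is in the unexposed row: 1126 − 80 = 1046.
So a = 94, b = 975, c = 80, d = 1046.
RR = [a/(a+b)] / [c/(c+d)] = (94/1069) / (80/1126) = 0.08793/0.07105 = 1.23765

1.24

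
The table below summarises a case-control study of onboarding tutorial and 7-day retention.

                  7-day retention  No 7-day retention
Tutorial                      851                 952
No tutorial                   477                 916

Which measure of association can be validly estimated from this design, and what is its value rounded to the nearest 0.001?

1.717

Cells: a = 851, b = 952, c = 477, d = 916.
This is a case-control study: participants were sampled on outcome status, so risks in the source population cannot be estimated directly — relative risk is not valid here. The odds ratio is the appropriate measure.
OR = (a·d)/(b·c) = (851 × 916) / (952 × 477) = 779516 / 454104 = 1.71660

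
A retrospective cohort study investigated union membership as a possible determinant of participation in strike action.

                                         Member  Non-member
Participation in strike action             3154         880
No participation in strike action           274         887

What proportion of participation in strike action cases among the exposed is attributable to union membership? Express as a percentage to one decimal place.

Reading the table with exposure as columns: a = 3154 (Member, case), b = 274 (Member, non-case), c = 880 (Non-member, case), d = 887.
Risk in exposed = 3154/3428 = 0.92007; risk in unexposed = 880/1767 = 0.49802.
RR = 0.92007/0.49802 = 1.84746
AR% = (RR − 1)/RR × 100 = (1.84746 − 1)/1.84746 × 100 = 45.8716%

45.9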